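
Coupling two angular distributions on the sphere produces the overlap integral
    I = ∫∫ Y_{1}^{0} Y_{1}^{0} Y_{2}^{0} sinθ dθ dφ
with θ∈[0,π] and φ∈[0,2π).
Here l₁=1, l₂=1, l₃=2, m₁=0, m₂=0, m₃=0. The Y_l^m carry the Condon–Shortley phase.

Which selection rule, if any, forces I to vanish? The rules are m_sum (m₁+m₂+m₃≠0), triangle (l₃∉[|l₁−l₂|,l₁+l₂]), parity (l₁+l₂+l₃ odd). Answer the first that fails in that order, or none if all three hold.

none

Σmᵢ = 0  ✓
l₃∈[|l₁−l₂|,l₁+l₂]=[0,2], have l₃=2  ✓
Σlᵢ = 4 ⇒ even  ✓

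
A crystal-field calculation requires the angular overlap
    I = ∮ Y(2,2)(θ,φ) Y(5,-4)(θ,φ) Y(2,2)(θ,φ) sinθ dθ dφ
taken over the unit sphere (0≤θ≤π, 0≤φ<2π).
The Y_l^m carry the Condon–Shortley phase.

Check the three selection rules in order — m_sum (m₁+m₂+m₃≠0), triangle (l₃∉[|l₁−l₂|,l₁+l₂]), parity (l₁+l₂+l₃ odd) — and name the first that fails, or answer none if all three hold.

triangle

Σmᵢ = 0  ✓
l₃∈[|l₁−l₂|,l₁+l₂]=[3,7], have l₃=2  ✗
Σlᵢ = 9 ⇒ odd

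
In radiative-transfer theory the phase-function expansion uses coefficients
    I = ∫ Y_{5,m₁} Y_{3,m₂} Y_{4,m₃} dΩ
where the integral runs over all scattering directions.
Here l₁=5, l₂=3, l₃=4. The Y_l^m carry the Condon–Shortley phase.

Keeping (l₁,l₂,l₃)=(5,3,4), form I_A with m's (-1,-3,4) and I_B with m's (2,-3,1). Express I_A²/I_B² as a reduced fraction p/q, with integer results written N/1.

l's match ⇒ only the (l;m) 3-j factors differ between A and B.
A: triangle coeff Δ(5,3,4) = 1/180180; Σ_t [0,0]: t=0:+1/34560 = 1/34560; (3j)²=1/429 [(5 3 4; -1 -3 4)], sign=+1
B: triangle coeff Δ(5,3,4) = 1/180180; Σ_t [0,0]: t=0:+1/1728 = 1/1728; (3j)²=25/858 [(5 3 4; 2 -3 1)], sign=-1
I_A²/I_B² = (1/429)/(25/858) = 2/25

2/25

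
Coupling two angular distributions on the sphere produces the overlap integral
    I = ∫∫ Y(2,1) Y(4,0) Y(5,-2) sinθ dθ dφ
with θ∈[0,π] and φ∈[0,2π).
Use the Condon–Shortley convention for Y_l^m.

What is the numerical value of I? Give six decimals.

m-sum = 1 + 0 − 2 = -1 ≠ 0 ⇒ I = 0

0.000000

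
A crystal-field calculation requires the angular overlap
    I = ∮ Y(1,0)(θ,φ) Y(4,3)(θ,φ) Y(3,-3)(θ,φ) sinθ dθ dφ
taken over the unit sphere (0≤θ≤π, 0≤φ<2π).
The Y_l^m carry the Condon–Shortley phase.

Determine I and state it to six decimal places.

-0.162868

m-sum 0 ✓  L=8 even ✓  3≤3≤5 ✓
Π(2lᵢ+1) = 3×9×7 = 189
triangle coeff Δ(1,4,3) = 1/252
Σ_t [1,1]: t=1:−1/36 = -1/36
(3j)²=4/63 [(1 4 3; 0 0 0)], sign=+1
Σ_t [1,1]: t=1:−1/720 = -1/720
(3j)²=1/36 [(1 4 3; 0 3 -3)], sign=-1
⇒ 4πI² = 1/3
I = (-1)√(1/3/(4π)) = -0.16286750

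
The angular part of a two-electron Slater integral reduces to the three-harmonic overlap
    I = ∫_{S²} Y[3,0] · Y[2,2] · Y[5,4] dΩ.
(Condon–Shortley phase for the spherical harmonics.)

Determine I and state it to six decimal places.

m-sum = 0 + 2 + 4 = 6 ≠ 0 ⇒ I = 0

0.000000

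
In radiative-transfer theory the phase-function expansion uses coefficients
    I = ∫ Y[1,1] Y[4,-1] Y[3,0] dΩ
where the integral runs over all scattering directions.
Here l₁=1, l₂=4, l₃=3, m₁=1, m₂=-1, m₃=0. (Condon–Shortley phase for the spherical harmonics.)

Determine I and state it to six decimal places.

-0.194664

m-sum 0 ✓  L=8 even ✓  3≤3≤5 ✓
Π(2lᵢ+1) = 3×9×7 = 189
triangle coeff Δ(1,4,3) = 1/252
Σ_t [1,1]: t=1:−1/36 = -1/36
(3j)²=4/63 [(1 4 3; 0 0 0)], sign=+1
Σ_t [0,0]: t=0:+1/72 = 1/72
(3j)²=5/126 [(1 4 3; 1 -1 0)], sign=-1
⇒ 4πI² = 10/21
I = (-1)√(10/21/(4π)) = -0.19466390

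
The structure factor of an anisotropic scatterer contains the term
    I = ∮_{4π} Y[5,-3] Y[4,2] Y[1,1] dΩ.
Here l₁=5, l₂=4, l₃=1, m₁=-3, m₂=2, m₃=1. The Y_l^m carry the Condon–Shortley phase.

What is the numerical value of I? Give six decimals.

-0.259847

Rules hold: Σm=0, L=10 even, 1≤1≤9.
N = 11·9·3 = 297
Δ = 8!·2!·0!/11! = 1/495
Racah Σ t=4..4: t=4:+1/576 = 1/576
⇒ 3j(5 4 1; 0 0 0)² = 5/99, sgn -1
Racah Σ t=6..6: t=6:+1/2880 = 1/2880
⇒ 3j(5 4 1; -3 2 1)² = 28/495, sgn +1
4πI² = N·(3j₀)²·(3jₘ)² = 28/33
I = -1·√(0.848485/4π) = -0.25984664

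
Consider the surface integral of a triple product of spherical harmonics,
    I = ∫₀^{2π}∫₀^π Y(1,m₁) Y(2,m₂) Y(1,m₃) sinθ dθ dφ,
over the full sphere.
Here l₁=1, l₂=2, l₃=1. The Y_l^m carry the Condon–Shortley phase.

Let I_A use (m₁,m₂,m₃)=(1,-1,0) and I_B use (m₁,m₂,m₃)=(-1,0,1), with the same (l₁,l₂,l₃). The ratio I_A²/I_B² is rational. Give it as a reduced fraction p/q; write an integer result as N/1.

3/1

Same 1,2,1: normalisation and zero-m 3j drop out of the ratio.
A: Δ: 2! 0! 2! / 5! → 1/30; sum: t=0:+1/2 = 1/2; 3j²(1 2 1; 1 -1 0) = Δ·Π!·Σ² = 1/10  (sign -1)
B: Δ: 2! 0! 2! / 5! → 1/30; sum: t=2:+1/4 = 1/4; 3j²(1 2 1; -1 0 1) = Δ·Π!·Σ² = 1/30  (sign +1)
I_A²/I_B² = (1/10)/(1/30) = 3/1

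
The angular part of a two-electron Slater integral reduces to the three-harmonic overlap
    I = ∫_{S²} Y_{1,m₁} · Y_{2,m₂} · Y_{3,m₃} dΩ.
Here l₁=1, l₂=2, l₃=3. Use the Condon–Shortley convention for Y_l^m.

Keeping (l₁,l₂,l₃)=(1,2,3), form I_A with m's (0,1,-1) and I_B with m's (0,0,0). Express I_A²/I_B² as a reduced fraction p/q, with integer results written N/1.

8/9

l's match ⇒ only the (l;m) 3-j factors differ between A and B.
A: triangle coeff Δ(1,2,3) = 1/105; Σ_t [0,0]: t=0:+1/6 = 1/6; (3j)²=8/105 [(1 2 3; 0 1 -1)], sign=+1
B: triangle coeff Δ(1,2,3) = 1/105; Σ_t [0,0]: t=0:+1/4 = 1/4; (3j)²=3/35 [(1 2 3; 0 0 0)], sign=-1
I_A²/I_B² = (8/105)/(3/35) = 8/9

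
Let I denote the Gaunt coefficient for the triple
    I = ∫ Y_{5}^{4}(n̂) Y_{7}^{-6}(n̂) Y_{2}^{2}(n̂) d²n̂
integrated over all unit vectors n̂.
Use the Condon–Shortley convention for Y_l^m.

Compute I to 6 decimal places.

0.303018

m-sum 0 ✓  L=14 even ✓  2≤2≤12 ✓
Π(2lᵢ+1) = 11×15×5 = 825
triangle coeff Δ(5,7,2) = 1/15015
Σ_t [5,5]: t=5:−1/57600 = -1/57600
(3j)²=21/715 [(5 7 2; 0 0 0)], sign=-1
Σ_t [1,1]: t=1:−1/8709120 = -1/8709120
(3j)²=1/21 [(5 7 2; 4 -6 2)], sign=-1
⇒ 4πI² = 15/13
I = (+1)√(15/13/(4π)) = 0.30301841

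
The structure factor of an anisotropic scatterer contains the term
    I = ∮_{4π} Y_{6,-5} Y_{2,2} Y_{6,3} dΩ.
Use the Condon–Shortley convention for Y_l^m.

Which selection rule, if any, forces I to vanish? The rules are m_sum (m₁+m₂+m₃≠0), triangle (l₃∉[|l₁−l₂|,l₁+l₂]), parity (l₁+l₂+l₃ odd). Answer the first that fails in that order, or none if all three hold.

none

azimuthal sum: -5 + 2 + 3 = 0  ✓
4 ≤ 6 ≤ 8 (triangle on l)  ✓
L = 6 + 2 + 6 = 14 (even)  ✓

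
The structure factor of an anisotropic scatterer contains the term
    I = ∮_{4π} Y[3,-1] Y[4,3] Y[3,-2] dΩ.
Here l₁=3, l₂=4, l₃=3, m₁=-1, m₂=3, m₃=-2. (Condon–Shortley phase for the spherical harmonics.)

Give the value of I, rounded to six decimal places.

-0.095955

Rules hold: Σm=0, L=10 even, 1≤3≤7.
N = 7·9·7 = 441
Δ = 4!·2!·4!/11! = 1/34650
Racah Σ t=1..3: t=1:−1/72 t=2:+1/16 t=3:−1/72 = 5/144
⇒ 3j(3 4 3; 0 0 0)² = 2/77, sgn -1
Racah Σ t=3..4: t=3:−1/144 t=4:+1/288 = -1/288
⇒ 3j(3 4 3; -1 3 -2)² = 1/99, sgn +1
4πI² = N·(3j₀)²·(3jₘ)² = 14/121
I = -1·√(0.115702/4π) = -0.09595473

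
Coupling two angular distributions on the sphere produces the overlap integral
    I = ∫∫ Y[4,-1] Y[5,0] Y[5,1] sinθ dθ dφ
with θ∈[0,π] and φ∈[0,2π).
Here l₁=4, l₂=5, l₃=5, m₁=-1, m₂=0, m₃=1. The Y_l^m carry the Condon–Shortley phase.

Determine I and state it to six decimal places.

m-sum 0 ✓  L=14 even ✓  1≤5≤9 ✓
Π(2lᵢ+1) = 9×11×11 = 1089
triangle coeff Δ(4,5,5) = 1/3153150
Σ_t [0,4]: t=0:+1/69120 t=1:−1/1728 t=2:+1/576 t=3:−1/1728 t=4:+1/69120 = 7/11520
(3j)²=2/143 [(4 5 5; 0 0 0)], sign=-1
Σ_t [1,4]: t=1:−1/6912 t=2:+1/864 t=3:−1/1152 t=4:+1/17280 = 7/34560
(3j)²=1/429 [(4 5 5; -1 0 1)], sign=+1
⇒ 4πI² = 6/169
I = (-1)√(6/169/(4π)) = -0.05315295

-0.053153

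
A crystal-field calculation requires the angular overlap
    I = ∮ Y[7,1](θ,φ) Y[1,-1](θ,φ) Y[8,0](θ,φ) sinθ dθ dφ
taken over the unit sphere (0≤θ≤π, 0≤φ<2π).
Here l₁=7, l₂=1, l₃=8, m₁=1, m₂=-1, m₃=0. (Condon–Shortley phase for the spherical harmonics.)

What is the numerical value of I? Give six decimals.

0.161907

Rules hold: Σm=0, L=16 even, 6≤8≤8.
N = 15·3·17 = 765
Δ = 0!·14!·2!/17! = 1/2040
Racah Σ t=0..0: t=0:+1/25401600 = 1/25401600
⇒ 3j(7 1 8; 0 0 0)² = 8/255, sgn +1
Racah Σ t=0..0: t=0:+1/58060800 = 1/58060800
⇒ 3j(7 1 8; 1 -1 0)² = 7/510, sgn +1
4πI² = N·(3j₀)²·(3jₘ)² = 28/85
I = +1·√(0.329412/4π) = 0.16190663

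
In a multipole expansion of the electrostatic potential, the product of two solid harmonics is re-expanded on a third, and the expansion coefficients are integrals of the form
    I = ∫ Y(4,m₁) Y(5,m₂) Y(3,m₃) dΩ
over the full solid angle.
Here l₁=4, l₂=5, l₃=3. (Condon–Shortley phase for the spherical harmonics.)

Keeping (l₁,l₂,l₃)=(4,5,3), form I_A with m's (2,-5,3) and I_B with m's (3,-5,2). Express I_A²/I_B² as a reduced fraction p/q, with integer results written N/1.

l's match ⇒ only the (l;m) 3-j factors differ between A and B.
A: triangle coeff Δ(4,5,3) = 1/180180; Σ_t [0,0]: t=0:+1/34560 = 1/34560; (3j)²=5/286 [(4 5 3; 2 -5 3)], sign=+1
B: triangle coeff Δ(4,5,3) = 1/180180; Σ_t [0,0]: t=0:+1/17280 = 1/17280; (3j)²=35/858 [(4 5 3; 3 -5 2)], sign=-1
I_A²/I_B² = (5/286)/(35/858) = 3/7

3/7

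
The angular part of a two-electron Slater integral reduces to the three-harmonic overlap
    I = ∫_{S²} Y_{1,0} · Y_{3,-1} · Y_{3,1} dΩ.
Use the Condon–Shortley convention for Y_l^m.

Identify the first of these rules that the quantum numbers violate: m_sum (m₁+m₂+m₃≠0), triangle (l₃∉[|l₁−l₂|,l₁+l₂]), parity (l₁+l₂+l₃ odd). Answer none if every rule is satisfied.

Σmᵢ = 0  ✓
l₃∈[|l₁−l₂|,l₁+l₂]=[2,4], have l₃=3  ✓
Σlᵢ = 7 ⇒ odd  ✗

parity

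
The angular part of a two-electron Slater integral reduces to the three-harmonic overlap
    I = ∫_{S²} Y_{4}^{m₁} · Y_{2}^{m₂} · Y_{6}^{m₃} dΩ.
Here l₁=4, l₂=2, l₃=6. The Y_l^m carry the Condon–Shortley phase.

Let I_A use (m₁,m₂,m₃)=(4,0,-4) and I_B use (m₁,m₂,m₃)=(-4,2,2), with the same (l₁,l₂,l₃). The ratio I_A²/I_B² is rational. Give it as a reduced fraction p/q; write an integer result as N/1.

Same 4,2,6: normalisation and zero-m 3j drop out of the ratio.
A: Δ: 0! 8! 4! / 13! → 1/6435; sum: t=0:+1/161280 = 1/161280; 3j²(4 2 6; 4 0 -4) = Δ·Π!·Σ² = 1/143  (sign +1)
B: Δ: 0! 8! 4! / 13! → 1/6435; sum: t=0:+1/967680 = 1/967680; 3j²(4 2 6; -4 2 2) = Δ·Π!·Σ² = 1/6435  (sign +1)
I_A²/I_B² = (1/143)/(1/6435) = 45/1

45/1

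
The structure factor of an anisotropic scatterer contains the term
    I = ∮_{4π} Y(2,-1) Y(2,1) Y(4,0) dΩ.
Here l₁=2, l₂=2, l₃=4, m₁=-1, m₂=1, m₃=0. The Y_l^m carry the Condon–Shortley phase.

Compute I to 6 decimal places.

0.161197

m-sum 0 ✓  L=8 even ✓  0≤4≤4 ✓
Π(2lᵢ+1) = 5×5×9 = 225
triangle coeff Δ(2,2,4) = 1/630
Σ_t [0,0]: t=0:+1/16 = 1/16
(3j)²=2/35 [(2 2 4; 0 0 0)], sign=+1
Σ_t [0,0]: t=0:+1/36 = 1/36
(3j)²=8/315 [(2 2 4; -1 1 0)], sign=+1
⇒ 4πI² = 16/49
I = (+1)√(16/49/(4π)) = 0.16119702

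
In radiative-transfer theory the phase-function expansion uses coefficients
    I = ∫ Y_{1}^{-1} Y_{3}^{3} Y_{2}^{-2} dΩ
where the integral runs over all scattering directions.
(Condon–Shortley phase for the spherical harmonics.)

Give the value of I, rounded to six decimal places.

-0.319865

m-sum 0 ✓  L=6 even ✓  2≤2≤4 ✓
Π(2lᵢ+1) = 3×7×5 = 105
triangle coeff Δ(1,3,2) = 1/105
Σ_t [1,1]: t=1:−1/4 = -1/4
(3j)²=3/35 [(1 3 2; 0 0 0)], sign=-1
Σ_t [2,2]: t=2:+1/48 = 1/48
(3j)²=1/7 [(1 3 2; -1 3 -2)], sign=+1
⇒ 4πI² = 9/7
I = (-1)√(9/7/(4π)) = -0.31986543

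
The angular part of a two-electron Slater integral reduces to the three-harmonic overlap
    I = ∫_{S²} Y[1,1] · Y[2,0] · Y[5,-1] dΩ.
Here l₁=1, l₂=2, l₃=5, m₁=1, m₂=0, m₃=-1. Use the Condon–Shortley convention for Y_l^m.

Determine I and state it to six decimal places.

triangle: need 1≤l₃≤3, have 5; I=0

0.000000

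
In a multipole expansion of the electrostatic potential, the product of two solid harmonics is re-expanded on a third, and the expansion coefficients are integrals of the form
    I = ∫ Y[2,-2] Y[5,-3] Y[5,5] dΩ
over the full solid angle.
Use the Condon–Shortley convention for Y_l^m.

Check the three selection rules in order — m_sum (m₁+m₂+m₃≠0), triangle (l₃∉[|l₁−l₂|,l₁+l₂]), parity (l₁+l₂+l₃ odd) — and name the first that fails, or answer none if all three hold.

m₁+m₂+m₃ = -2 − 3 + 5 = 0  ✓
triangle: |2−5|=3 ≤ l₃=5 ≤ 2+5=7  ✓
parity: l₁+l₂+l₃ = 12 is even  ✓

none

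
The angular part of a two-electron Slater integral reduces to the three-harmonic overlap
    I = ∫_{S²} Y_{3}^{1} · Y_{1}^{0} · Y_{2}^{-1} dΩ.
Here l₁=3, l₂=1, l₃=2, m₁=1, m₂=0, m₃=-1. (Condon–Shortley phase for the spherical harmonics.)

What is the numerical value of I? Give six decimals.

-0.233597

Rules hold: Σm=0, L=6 even, 2≤2≤4.
N = 7·3·5 = 105
Δ = 2!·4!·0!/7! = 1/105
Racah Σ t=1..1: t=1:−1/4 = -1/4
⇒ 3j(3 1 2; 0 0 0)² = 3/35, sgn -1
Racah Σ t=1..1: t=1:−1/6 = -1/6
⇒ 3j(3 1 2; 1 0 -1)² = 8/105, sgn +1
4πI² = N·(3j₀)²·(3jₘ)² = 24/35
I = -1·√(0.685714/4π) = -0.23359668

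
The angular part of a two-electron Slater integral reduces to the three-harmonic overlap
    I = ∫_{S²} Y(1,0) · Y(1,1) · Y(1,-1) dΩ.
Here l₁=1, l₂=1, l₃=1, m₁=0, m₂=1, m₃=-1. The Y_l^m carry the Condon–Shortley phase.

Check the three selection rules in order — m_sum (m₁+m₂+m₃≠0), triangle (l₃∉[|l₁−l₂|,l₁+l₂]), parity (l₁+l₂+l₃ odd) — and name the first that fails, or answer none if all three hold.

Σmᵢ = 0  ✓
l₃∈[|l₁−l₂|,l₁+l₂]=[0,2], have l₃=1  ✓
Σlᵢ = 3 ⇒ odd  ✗

parity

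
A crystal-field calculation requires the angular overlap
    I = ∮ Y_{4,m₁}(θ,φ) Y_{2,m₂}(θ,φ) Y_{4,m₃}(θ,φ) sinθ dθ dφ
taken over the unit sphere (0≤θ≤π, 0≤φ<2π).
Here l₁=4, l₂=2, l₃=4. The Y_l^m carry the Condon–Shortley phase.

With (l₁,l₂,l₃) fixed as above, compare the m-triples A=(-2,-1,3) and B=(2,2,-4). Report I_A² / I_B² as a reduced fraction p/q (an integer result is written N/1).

25/8

Shared (l₁,l₂,l₃)=(4,2,4): N and (l;000)² cancel in I_A²/I_B².
A: Δ = 2!·6!·2!/11! = 1/13860; Racah Σ t=0..1: t=0:+1/1440 t=1:−1/240 = -1/288; ⇒ 3j(4 2 4; -2 -1 3)² = 5/132, sgn +1
B: Δ = 2!·6!·2!/11! = 1/13860; Racah Σ t=2..2: t=2:+1/2880 = 1/2880; ⇒ 3j(4 2 4; 2 2 -4)² = 2/165, sgn +1
I_A²/I_B² = (5/132)/(2/165) = 25/8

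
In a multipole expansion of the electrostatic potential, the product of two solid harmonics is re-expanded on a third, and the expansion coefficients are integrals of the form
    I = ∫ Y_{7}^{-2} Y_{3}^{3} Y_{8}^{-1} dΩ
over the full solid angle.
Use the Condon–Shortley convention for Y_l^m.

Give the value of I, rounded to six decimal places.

0.148075

Checks pass: Σm=0; 18 even; l₃=8∈[4,10].
(2·7+1)(2·3+1)(2·8+1) = 1785
Δ: 2! 12! 4! / 19! → 1/5290740
sum: t=0:+1/7257600 t=1:−1/2073600 t=2:+1/7257600 = -1/4838400
3j²(7 3 8; 0 0 0) = Δ·Π!·Σ² = 252/20995  (sign -1)
sum: t=2:+1/29030400 = 1/29030400
3j²(7 3 8; -2 3 -1) = Δ·Π!·Σ² = 54/4199  (sign -1)
combine: 4πI² = 1785·252/20995·54/4199 = 285768/1037153
take √, sign +1: I = 0.14807456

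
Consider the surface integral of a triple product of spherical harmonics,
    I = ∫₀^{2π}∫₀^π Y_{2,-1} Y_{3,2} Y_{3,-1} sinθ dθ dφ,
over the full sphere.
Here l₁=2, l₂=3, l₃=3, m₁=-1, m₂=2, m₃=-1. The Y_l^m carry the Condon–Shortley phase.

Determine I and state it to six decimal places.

m-sum 0 ✓  L=8 even ✓  1≤3≤5 ✓
Π(2lᵢ+1) = 5×7×7 = 245
triangle coeff Δ(2,3,3) = 1/3780
Σ_t [0,2]: t=0:+1/24 t=1:−1/4 t=2:+1/24 = -1/6
(3j)²=4/105 [(2 3 3; 0 0 0)], sign=+1
Σ_t [1,2]: t=1:−1/48 t=2:+1/12 = 1/16
(3j)²=1/28 [(2 3 3; -1 2 -1)], sign=+1
⇒ 4πI² = 1/3
I = (+1)√(1/3/(4π)) = 0.16286750

0.162868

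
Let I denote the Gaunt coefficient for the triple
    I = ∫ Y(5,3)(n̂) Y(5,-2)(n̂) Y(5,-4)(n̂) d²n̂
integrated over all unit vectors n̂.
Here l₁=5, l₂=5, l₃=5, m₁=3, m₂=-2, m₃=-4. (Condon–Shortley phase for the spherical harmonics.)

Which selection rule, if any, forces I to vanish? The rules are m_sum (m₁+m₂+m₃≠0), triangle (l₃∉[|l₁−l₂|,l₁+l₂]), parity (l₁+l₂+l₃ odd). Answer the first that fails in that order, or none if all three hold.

azimuthal sum: 3 − 2 − 4 = -3  ✗
0 ≤ 5 ≤ 10 (triangle on l)
L = 5 + 5 + 5 = 15 (odd)

m_sum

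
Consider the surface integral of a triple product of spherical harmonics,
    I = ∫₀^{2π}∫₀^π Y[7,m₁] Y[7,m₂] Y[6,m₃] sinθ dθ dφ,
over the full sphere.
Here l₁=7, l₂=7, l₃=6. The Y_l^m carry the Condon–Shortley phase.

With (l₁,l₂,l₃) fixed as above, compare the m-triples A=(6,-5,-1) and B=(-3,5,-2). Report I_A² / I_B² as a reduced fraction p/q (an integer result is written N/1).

l's match ⇒ only the (l;m) 3-j factors differ between A and B.
A: triangle coeff Δ(7,7,6) = 1/2444321880; Σ_t [0,1]: t=0:+1/232243200 t=1:−1/435456000 = 1/497664000; (3j)²=77/12920 [(7 7 6; 6 -5 -1)], sign=-1
B: triangle coeff Δ(7,7,6) = 1/2444321880; Σ_t [6,8]: t=6:+1/49766400 t=7:−1/21772800 t=8:+1/92897280 = -1/66355200; (3j)²=63/8398 [(7 7 6; -3 5 -2)], sign=-1
I_A²/I_B² = (77/12920)/(63/8398) = 143/180

143/180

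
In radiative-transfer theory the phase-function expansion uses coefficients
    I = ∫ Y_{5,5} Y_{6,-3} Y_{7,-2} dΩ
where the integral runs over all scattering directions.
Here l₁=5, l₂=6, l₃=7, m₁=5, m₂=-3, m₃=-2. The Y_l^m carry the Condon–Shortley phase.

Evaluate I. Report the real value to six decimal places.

m-sum 0 ✓  L=18 even ✓  1≤7≤11 ✓
Π(2lᵢ+1) = 11×13×15 = 2145
triangle coeff Δ(5,6,7) = 1/174594420
Σ_t [0,4]: t=0:+1/4147200 t=1:−1/207360 t=2:+1/82944 t=3:−1/207360 t=4:+1/4147200 = 1/345600
(3j)²=420/46189 [(5 6 7; 0 0 0)], sign=-1
Σ_t [0,0]: t=0:+1/12441600 = 1/12441600
(3j)²=588/46189 [(5 6 7; 5 -3 -2)], sign=-1
⇒ 4πI² = 3704400/14919047
I = (+1)√(3704400/14919047/(4π)) = 0.14056703

0.140567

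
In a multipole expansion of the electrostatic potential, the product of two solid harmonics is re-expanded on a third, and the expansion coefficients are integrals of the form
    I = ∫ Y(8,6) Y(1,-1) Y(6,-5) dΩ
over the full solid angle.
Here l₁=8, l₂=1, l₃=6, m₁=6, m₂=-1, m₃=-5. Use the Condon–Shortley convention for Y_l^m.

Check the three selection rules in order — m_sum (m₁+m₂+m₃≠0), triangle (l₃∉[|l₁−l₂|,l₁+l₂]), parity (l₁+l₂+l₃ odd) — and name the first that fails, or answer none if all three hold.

triangle

m₁+m₂+m₃ = 6 − 1 − 5 = 0  ✓
triangle: |8−1|=7 ≤ l₃=6 ≤ 8+1=9  ✗
parity: l₁+l₂+l₃ = 15 is odd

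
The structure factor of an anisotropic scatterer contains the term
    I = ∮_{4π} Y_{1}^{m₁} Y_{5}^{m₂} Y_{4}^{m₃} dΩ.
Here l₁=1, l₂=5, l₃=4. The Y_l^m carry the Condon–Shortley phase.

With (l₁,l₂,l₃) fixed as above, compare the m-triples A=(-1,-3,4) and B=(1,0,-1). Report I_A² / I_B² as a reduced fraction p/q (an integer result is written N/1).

Same 1,5,4: normalisation and zero-m 3j drop out of the ratio.
A: Δ: 2! 0! 8! / 11! → 1/495; sum: t=2:+1/80640 = 1/80640; 3j²(1 5 4; -1 -3 4) = Δ·Π!·Σ² = 1/495  (sign +1)
B: Δ: 2! 0! 8! / 11! → 1/495; sum: t=0:+1/1440 = 1/1440; 3j²(1 5 4; 1 0 -1) = Δ·Π!·Σ² = 2/99  (sign -1)
I_A²/I_B² = (1/495)/(2/99) = 1/10

1/10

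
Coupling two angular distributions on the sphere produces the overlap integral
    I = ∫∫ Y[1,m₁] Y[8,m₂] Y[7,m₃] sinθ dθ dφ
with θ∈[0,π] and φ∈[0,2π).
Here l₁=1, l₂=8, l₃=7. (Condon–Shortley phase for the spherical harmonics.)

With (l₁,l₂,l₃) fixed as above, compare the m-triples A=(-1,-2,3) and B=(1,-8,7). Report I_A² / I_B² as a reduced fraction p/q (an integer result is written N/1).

1/8

Shared (l₁,l₂,l₃)=(1,8,7): N and (l;000)² cancel in I_A²/I_B².
A: Δ = 2!·0!·14!/17! = 1/2040; Racah Σ t=2..2: t=2:+1/174182400 = 1/174182400; ⇒ 3j(1 8 7; -1 -2 3)² = 1/136, sgn +1
B: Δ = 2!·0!·14!/17! = 1/2040; Racah Σ t=0..0: t=0:+1/174356582400 = 1/174356582400; ⇒ 3j(1 8 7; 1 -8 7)² = 1/17, sgn +1
I_A²/I_B² = (1/136)/(1/17) = 1/8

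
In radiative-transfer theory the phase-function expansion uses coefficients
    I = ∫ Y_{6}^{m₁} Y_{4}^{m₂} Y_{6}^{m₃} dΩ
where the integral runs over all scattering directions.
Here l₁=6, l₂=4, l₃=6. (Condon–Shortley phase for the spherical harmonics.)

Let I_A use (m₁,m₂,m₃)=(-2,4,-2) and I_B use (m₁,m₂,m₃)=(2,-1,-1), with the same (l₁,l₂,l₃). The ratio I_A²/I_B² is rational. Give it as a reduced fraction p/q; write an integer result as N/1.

Same 6,4,6: normalisation and zero-m 3j drop out of the ratio.
A: Δ: 4! 8! 4! / 17! → 1/15315300; sum: t=4:+1/331776 = 1/331776; 3j²(6 4 6; -2 4 -2) = Δ·Π!·Σ² = 490/21879  (sign +1)
B: Δ: 4! 8! 4! / 17! → 1/15315300; sum: t=0:+1/82944 t=1:−1/17280 t=2:+1/34560 t=3:−1/725760 = -53/2903040; 3j²(6 4 6; 2 -1 -1) = Δ·Π!·Σ² = 2809/306306  (sign +1)
I_A²/I_B² = (490/21879)/(2809/306306) = 6860/2809

6860/2809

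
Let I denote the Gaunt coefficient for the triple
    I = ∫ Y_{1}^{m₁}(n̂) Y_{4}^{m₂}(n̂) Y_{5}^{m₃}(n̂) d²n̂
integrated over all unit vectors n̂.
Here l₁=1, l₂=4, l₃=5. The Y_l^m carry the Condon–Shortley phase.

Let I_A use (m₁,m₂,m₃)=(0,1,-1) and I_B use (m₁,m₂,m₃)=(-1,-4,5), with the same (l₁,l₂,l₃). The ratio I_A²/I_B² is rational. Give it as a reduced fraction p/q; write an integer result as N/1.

l's match ⇒ only the (l;m) 3-j factors differ between A and B.
A: triangle coeff Δ(1,4,5) = 1/495; Σ_t [0,0]: t=0:+1/720 = 1/720; (3j)²=8/165 [(1 4 5; 0 1 -1)], sign=+1
B: triangle coeff Δ(1,4,5) = 1/495; Σ_t [0,0]: t=0:+1/80640 = 1/80640; (3j)²=1/11 [(1 4 5; -1 -4 5)], sign=+1
I_A²/I_B² = (8/165)/(1/11) = 8/15

8/15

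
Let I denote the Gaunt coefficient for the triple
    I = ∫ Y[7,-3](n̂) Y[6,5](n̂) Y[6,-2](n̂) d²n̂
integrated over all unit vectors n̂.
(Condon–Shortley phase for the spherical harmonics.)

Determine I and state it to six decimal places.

0.000000

l₁+l₂+l₃=19 is odd: 3j(l;000)=0 ⇒ I=0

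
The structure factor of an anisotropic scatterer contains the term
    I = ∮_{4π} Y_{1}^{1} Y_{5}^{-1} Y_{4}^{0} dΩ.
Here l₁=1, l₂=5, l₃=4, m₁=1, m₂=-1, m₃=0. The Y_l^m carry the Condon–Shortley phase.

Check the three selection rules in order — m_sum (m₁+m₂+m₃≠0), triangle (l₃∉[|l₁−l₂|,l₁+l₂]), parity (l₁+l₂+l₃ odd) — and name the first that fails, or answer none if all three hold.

none

azimuthal sum: 1 − 1 + 0 = 0  ✓
4 ≤ 4 ≤ 6 (triangle on l)  ✓
L = 1 + 5 + 4 = 10 (even)  ✓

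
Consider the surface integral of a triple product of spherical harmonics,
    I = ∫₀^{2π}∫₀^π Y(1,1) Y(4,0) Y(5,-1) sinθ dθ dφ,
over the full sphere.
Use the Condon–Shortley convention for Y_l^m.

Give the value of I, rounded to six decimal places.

Checks pass: Σm=0; 10 even; l₃=5∈[3,5].
(2·1+1)(2·4+1)(2·5+1) = 297
Δ: 0! 2! 8! / 11! → 1/495
sum: t=0:+1/576 = 1/576
3j²(1 4 5; 0 0 0) = Δ·Π!·Σ² = 5/99  (sign -1)
sum: t=0:+1/1152 = 1/1152
3j²(1 4 5; 1 0 -1) = Δ·Π!·Σ² = 1/33  (sign +1)
combine: 4πI² = 297·5/99·1/33 = 5/11
take √, sign -1: I = -0.19018827

-0.190188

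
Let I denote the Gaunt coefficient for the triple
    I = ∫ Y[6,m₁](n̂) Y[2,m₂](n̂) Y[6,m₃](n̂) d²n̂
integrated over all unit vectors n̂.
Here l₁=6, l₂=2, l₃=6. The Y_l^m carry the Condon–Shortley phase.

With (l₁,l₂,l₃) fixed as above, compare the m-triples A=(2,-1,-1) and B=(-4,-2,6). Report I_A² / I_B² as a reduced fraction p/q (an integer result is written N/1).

15/11

Same 6,2,6: normalisation and zero-m 3j drop out of the ratio.
A: Δ: 2! 10! 2! / 15! → 1/90090; sum: t=0:+1/34560 t=1:−1/60480 = 1/80640; 3j²(6 2 6; 2 -1 -1) = Δ·Π!·Σ² = 6/1001  (sign -1)
B: Δ: 2! 10! 2! / 15! → 1/90090; sum: t=0:+1/14515200 = 1/14515200; 3j²(6 2 6; -4 -2 6) = Δ·Π!·Σ² = 2/455  (sign +1)
I_A²/I_B² = (6/1001)/(2/455) = 15/11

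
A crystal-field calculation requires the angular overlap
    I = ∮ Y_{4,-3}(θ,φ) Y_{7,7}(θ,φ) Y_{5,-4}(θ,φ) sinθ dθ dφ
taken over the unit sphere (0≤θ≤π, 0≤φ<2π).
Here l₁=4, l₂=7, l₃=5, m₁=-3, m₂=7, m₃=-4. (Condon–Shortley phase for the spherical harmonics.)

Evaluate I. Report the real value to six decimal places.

-0.216112

m-sum 0 ✓  L=16 even ✓  3≤5≤11 ✓
Π(2lᵢ+1) = 9×15×11 = 1485
triangle coeff Δ(4,7,5) = 1/6126120
Σ_t [2,4]: t=2:+1/69120 t=3:−1/20736 t=4:+1/69120 = -1/51840
(3j)²=280/21879 [(4 7 5; 0 0 0)], sign=+1
Σ_t [6,6]: t=6:+1/29030400 = 1/29030400
(3j)²=21/680 [(4 7 5; -3 7 -4)], sign=-1
⇒ 4πI² = 2205/3757
I = (-1)√(2205/3757/(4π)) = -0.21611194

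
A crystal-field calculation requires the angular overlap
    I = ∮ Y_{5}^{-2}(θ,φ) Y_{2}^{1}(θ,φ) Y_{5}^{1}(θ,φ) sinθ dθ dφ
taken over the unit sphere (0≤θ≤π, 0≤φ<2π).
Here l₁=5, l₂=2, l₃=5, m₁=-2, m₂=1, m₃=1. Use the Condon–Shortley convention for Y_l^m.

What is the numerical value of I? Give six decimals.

0.104819

m-sum 0 ✓  L=12 even ✓  3≤5≤7 ✓
Π(2lᵢ+1) = 11×5×11 = 605
triangle coeff Δ(5,2,5) = 1/38610
Σ_t [0,2]: t=0:+1/2880 t=1:−1/576 t=2:+1/2880 = -1/960
(3j)²=10/429 [(5 2 5; 0 0 0)], sign=+1
Σ_t [1,2]: t=1:−1/2880 t=2:+1/1440 = 1/2880
(3j)²=7/715 [(5 2 5; -2 1 1)], sign=+1
⇒ 4πI² = 70/507
I = (+1)√(70/507/(4π)) = 0.10481902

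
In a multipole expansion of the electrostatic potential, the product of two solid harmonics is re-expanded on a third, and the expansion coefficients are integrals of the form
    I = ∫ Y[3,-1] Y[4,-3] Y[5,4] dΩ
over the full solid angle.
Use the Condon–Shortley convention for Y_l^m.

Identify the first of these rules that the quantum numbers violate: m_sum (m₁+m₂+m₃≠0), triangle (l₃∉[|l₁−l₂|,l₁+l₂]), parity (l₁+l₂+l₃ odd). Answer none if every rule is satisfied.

m₁+m₂+m₃ = -1 − 3 + 4 = 0  ✓
triangle: |3−4|=1 ≤ l₃=5 ≤ 3+4=7  ✓
parity: l₁+l₂+l₃ = 12 is even  ✓

none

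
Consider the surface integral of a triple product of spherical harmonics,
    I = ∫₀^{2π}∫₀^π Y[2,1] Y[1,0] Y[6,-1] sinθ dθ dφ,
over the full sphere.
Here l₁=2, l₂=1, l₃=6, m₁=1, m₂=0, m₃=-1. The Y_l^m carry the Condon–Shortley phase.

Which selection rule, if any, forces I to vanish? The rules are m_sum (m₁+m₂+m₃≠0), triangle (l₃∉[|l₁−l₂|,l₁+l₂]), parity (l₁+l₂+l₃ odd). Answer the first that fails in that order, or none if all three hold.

triangle

m₁+m₂+m₃ = 1 + 0 − 1 = 0  ✓
triangle: |2−1|=1 ≤ l₃=6 ≤ 2+1=3  ✗
parity: l₁+l₂+l₃ = 9 is odd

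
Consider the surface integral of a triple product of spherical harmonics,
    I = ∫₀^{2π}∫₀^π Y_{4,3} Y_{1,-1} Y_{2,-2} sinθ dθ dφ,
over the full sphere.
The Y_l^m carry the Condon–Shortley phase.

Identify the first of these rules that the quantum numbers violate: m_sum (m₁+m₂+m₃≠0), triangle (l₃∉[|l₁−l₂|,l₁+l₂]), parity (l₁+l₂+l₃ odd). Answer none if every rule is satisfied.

m₁+m₂+m₃ = 3 − 1 − 2 = 0  ✓
triangle: |4−1|=3 ≤ l₃=2 ≤ 4+1=5  ✗
parity: l₁+l₂+l₃ = 7 is odd

triangle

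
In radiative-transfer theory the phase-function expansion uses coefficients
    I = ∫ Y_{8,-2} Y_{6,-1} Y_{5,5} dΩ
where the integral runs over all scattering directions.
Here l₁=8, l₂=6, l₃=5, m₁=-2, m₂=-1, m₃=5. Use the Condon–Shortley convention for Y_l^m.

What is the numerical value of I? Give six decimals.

0.000000

Σmᵢ = 2 ≠ 0, so the φ-integral vanishes; I = 0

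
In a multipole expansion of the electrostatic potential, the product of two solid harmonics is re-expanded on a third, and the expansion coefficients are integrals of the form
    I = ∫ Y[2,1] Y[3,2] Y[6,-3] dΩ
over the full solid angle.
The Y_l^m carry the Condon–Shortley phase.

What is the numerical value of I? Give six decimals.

0.000000

triangle: need 1≤l₃≤5, have 6; I=0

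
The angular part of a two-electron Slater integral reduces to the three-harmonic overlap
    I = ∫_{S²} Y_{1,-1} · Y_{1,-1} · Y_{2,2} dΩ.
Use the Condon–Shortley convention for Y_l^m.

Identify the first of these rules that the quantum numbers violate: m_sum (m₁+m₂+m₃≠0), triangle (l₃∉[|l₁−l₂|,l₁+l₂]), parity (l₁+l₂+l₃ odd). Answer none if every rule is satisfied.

m₁+m₂+m₃ = -1 − 1 + 2 = 0  ✓
triangle: |1−1|=0 ≤ l₃=2 ≤ 1+1=2  ✓
parity: l₁+l₂+l₃ = 4 is even  ✓

none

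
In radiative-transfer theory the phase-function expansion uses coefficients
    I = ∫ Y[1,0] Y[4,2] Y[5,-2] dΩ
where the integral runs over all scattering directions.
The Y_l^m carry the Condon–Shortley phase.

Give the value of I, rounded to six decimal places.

0.225034

Rules hold: Σm=0, L=10 even, 3≤5≤5.
N = 3·9·11 = 297
Δ = 0!·2!·8!/11! = 1/495
Racah Σ t=0..0: t=0:+1/576 = 1/576
⇒ 3j(1 4 5; 0 0 0)² = 5/99, sgn -1
Racah Σ t=0..0: t=0:+1/1440 = 1/1440
⇒ 3j(1 4 5; 0 2 -2)² = 7/165, sgn -1
4πI² = N·(3j₀)²·(3jₘ)² = 7/11
I = +1·√(0.636364/4π) = 0.22503380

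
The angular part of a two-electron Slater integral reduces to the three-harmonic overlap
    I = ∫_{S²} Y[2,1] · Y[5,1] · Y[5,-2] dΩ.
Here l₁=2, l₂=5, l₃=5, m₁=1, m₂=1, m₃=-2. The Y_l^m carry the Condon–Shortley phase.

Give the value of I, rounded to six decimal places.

0.104819

Rules hold: Σm=0, L=12 even, 3≤5≤7.
N = 5·11·11 = 605
Δ = 2!·2!·8!/13! = 1/38610
Racah Σ t=0..2: t=0:+1/2880 t=1:−1/576 t=2:+1/2880 = -1/960
⇒ 3j(2 5 5; 0 0 0)² = 10/429, sgn +1
Racah Σ t=0..1: t=0:+1/2880 t=1:−1/1440 = -1/2880
⇒ 3j(2 5 5; 1 1 -2)² = 7/715, sgn +1
4πI² = N·(3j₀)²·(3jₘ)² = 70/507
I = +1·√(0.138067/4π) = 0.10481902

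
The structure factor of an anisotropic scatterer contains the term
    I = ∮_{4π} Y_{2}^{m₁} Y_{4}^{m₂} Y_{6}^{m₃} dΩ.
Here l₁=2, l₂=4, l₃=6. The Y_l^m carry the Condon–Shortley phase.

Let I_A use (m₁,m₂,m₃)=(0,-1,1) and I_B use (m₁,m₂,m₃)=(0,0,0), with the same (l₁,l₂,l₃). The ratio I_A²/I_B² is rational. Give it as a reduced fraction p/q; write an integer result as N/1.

14/15

Shared (l₁,l₂,l₃)=(2,4,6): N and (l;000)² cancel in I_A²/I_B².
A: Δ = 0!·4!·8!/13! = 1/6435; Racah Σ t=0..0: t=0:+1/2880 = 1/2880; ⇒ 3j(2 4 6; 0 -1 1)² = 14/429, sgn -1
B: Δ = 0!·4!·8!/13! = 1/6435; Racah Σ t=0..0: t=0:+1/2304 = 1/2304; ⇒ 3j(2 4 6; 0 0 0)² = 5/143, sgn +1
I_A²/I_B² = (14/429)/(5/143) = 14/15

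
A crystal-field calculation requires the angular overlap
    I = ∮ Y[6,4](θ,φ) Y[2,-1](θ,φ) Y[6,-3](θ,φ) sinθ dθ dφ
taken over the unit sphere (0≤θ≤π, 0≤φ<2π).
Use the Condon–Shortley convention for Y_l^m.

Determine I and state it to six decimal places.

m-sum 0 ✓  L=14 even ✓  4≤6≤8 ✓
Π(2lᵢ+1) = 13×5×13 = 845
triangle coeff Δ(6,2,6) = 1/90090
Σ_t [0,2]: t=0:+1/69120 t=1:−1/14400 t=2:+1/69120 = -7/172800
(3j)²=14/715 [(6 2 6; 0 0 0)], sign=-1
Σ_t [0,1]: t=0:+1/161280 t=1:−1/725760 = 1/207360
(3j)²=7/286 [(6 2 6; 4 -1 -3)], sign=-1
⇒ 4πI² = 49/121
I = (+1)√(49/121/(4π)) = 0.17951487

0.179515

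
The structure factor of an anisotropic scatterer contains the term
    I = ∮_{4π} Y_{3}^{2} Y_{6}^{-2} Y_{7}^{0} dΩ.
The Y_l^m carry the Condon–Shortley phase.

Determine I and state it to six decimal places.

Rules hold: Σm=0, L=16 even, 3≤7≤9.
N = 7·13·15 = 1365
Δ = 2!·4!·10!/17! = 1/2042040
Racah Σ t=0..2: t=0:+1/207360 t=1:−1/57600 t=2:+1/207360 = -1/129600
⇒ 3j(3 6 7; 0 0 0)² = 168/12155, sgn +1
Racah Σ t=0..1: t=0:+1/207360 t=1:−1/725760 = 1/290304
⇒ 3j(3 6 7; 2 -2 0)² = 125/7293, sgn -1
4πI² = N·(3j₀)²·(3jₘ)² = 147000/454597
I = -1·√(0.323363/4π) = -0.16041333

-0.160413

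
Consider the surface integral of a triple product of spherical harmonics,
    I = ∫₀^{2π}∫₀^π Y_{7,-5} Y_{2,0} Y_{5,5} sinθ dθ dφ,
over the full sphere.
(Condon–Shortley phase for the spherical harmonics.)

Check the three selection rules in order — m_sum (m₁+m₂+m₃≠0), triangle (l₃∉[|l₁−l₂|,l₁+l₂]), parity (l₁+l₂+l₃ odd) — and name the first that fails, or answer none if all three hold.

Σmᵢ = 0  ✓
l₃∈[|l₁−l₂|,l₁+l₂]=[5,9], have l₃=5  ✓
Σlᵢ = 14 ⇒ even  ✓

none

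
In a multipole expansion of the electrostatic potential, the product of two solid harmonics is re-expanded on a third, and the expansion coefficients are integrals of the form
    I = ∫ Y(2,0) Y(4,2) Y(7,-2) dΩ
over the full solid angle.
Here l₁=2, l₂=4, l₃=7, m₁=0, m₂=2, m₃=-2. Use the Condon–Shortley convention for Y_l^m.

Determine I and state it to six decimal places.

|2−4|≤7≤2+4 violated ⇒ I = 0

0.000000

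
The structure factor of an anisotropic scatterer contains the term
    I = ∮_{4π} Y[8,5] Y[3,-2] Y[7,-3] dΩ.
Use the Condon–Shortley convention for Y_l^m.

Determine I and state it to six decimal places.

Rules hold: Σm=0, L=18 even, 5≤7≤11.
N = 17·7·15 = 1785
Δ = 4!·12!·2!/19! = 1/5290740
Racah Σ t=1..3: t=1:−1/7257600 t=2:+1/2073600 t=3:−1/7257600 = 1/4838400
⇒ 3j(8 3 7; 0 0 0)² = 252/20995, sgn -1
Racah Σ t=0..1: t=0:+1/52254720 t=1:−1/87091200 = 1/130636800
⇒ 3j(8 3 7; 5 -2 -3)² = 88/20349, sgn +1
4πI² = N·(3j₀)²·(3jₘ)² = 7392/79781
I = -1·√(0.0926536/4π) = -0.08586700

-0.085867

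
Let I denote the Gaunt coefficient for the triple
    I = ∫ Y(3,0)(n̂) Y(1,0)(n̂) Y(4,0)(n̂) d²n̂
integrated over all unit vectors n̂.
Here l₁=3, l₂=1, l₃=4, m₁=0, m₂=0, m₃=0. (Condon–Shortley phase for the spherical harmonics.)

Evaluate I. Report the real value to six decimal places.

0.246233

Rules hold: Σm=0, L=8 even, 2≤4≤4.
N = 7·3·9 = 189
Δ = 0!·6!·2!/9! = 1/252
Racah Σ t=0..0: t=0:+1/36 = 1/36
⇒ 3j(3 1 4; 0 0 0)² = 4/63, sgn +1
(m-triple is (0,0,0) — same symbol as above.)
4πI² = N·(3j₀)²·(3jₘ)² = 16/21
I = +1·√(0.761905/4π) = 0.24623252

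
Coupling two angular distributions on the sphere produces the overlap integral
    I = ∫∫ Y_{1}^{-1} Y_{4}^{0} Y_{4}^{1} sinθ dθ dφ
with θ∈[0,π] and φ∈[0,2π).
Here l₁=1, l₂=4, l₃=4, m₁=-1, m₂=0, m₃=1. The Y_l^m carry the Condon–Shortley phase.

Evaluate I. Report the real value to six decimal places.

0.000000

l₁+l₂+l₃=9 is odd: 3j(l;000)=0 ⇒ I=0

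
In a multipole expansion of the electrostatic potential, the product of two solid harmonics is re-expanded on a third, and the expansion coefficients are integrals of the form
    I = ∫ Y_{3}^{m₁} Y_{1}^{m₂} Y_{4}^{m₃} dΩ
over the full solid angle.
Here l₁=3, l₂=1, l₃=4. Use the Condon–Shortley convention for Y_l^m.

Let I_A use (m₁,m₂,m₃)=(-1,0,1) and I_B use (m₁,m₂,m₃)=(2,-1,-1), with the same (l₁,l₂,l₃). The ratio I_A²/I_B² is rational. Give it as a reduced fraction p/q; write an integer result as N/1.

Shared (l₁,l₂,l₃)=(3,1,4): N and (l;000)² cancel in I_A²/I_B².
A: Δ = 0!·6!·2!/9! = 1/252; Racah Σ t=0..0: t=0:+1/48 = 1/48; ⇒ 3j(3 1 4; -1 0 1)² = 5/84, sgn -1
B: Δ = 0!·6!·2!/9! = 1/252; Racah Σ t=0..0: t=0:+1/240 = 1/240; ⇒ 3j(3 1 4; 2 -1 -1)² = 1/84, sgn -1
I_A²/I_B² = (5/84)/(1/84) = 5/1

5/1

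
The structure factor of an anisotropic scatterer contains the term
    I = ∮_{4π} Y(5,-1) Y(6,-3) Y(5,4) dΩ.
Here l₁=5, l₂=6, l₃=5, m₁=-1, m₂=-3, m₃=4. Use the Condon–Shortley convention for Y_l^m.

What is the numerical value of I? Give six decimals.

-0.020582

Checks pass: Σm=0; 16 even; l₃=5∈[1,11].
(2·5+1)(2·6+1)(2·5+1) = 1573
Δ: 6! 4! 6! / 17! → 1/28588560
sum: t=1:−1/345600 t=2:+1/13824 t=3:−1/5184 t=4:+1/13824 t=5:−1/345600 = -7/129600
3j²(5 6 5; 0 0 0) = Δ·Π!·Σ² = 80/7293  (sign +1)
sum: t=2:+1/138240 t=3:−1/155520 = 1/1244160
3j²(5 6 5; -1 -3 4) = Δ·Π!·Σ² = 3/9724  (sign -1)
combine: 4πI² = 1573·80/7293·3/9724 = 20/3757
take √, sign -1: I = -0.02058209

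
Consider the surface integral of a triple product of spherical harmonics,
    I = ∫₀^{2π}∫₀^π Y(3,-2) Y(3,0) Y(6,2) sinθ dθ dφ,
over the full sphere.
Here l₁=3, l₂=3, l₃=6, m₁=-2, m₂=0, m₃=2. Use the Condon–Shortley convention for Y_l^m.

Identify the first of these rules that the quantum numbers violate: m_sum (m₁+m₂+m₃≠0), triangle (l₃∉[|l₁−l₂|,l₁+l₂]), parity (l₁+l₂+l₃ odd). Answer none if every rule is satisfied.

Σmᵢ = 0  ✓
l₃∈[|l₁−l₂|,l₁+l₂]=[0,6], have l₃=6  ✓
Σlᵢ = 12 ⇒ even  ✓

none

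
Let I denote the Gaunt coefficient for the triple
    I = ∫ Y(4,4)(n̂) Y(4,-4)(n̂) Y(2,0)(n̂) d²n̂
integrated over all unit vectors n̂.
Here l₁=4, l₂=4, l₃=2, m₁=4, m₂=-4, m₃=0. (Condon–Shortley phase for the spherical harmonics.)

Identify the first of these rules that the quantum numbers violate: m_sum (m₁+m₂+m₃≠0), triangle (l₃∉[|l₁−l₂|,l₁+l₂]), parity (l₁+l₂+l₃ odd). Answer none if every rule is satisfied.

Σmᵢ = 0  ✓
l₃∈[|l₁−l₂|,l₁+l₂]=[0,8], have l₃=2  ✓
Σlᵢ = 10 ⇒ even  ✓

none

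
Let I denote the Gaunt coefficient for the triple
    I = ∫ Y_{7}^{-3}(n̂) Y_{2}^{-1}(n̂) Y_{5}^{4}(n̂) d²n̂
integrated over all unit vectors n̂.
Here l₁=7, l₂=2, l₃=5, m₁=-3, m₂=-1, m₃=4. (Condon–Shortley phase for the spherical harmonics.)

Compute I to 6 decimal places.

m-sum 0 ✓  L=14 even ✓  5≤5≤9 ✓
Π(2lᵢ+1) = 15×5×11 = 825
triangle coeff Δ(7,2,5) = 1/15015
Σ_t [2,2]: t=2:+1/57600 = 1/57600
(3j)²=21/715 [(7 2 5; 0 0 0)], sign=-1
Σ_t [1,1]: t=1:−1/2177280 = -1/2177280
(3j)²=8/3003 [(7 2 5; -3 -1 4)], sign=+1
⇒ 4πI² = 120/1859
I = (-1)√(120/1859/(4π)) = -0.07167142

-0.071671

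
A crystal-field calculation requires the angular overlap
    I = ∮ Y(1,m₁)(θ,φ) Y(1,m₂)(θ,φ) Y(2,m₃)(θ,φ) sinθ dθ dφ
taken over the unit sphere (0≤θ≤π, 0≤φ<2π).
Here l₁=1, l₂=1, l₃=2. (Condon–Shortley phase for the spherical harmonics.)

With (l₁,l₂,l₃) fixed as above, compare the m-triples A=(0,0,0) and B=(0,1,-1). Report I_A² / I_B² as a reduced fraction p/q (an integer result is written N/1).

l's match ⇒ only the (l;m) 3-j factors differ between A and B.
A: triangle coeff Δ(1,1,2) = 1/30; Σ_t [0,0]: t=0:+1/1 = 1/1; (3j)²=2/15 [(1 1 2; 0 0 0)], sign=+1
B: triangle coeff Δ(1,1,2) = 1/30; Σ_t [0,0]: t=0:+1/2 = 1/2; (3j)²=1/10 [(1 1 2; 0 1 -1)], sign=-1
I_A²/I_B² = (2/15)/(1/10) = 4/3

4/3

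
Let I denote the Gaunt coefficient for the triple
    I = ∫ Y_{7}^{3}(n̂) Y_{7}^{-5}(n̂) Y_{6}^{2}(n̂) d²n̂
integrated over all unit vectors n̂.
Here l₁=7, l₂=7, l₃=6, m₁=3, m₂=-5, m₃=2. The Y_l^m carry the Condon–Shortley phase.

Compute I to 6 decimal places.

Rules hold: Σm=0, L=20 even, 0≤6≤14.
N = 15·15·13 = 2925
Δ = 8!·6!·6!/21! = 1/2444321880
Racah Σ t=1..7: t=1:−1/2612736000 t=2:+1/20736000 t=3:−1/1658880 t=4:+1/746496 t=5:−1/1658880 t=6:+1/20736000 t=7:−1/2612736000 = 1/4354560
⇒ 3j(7 7 6; 0 0 0)² = 1000/138567, sgn +1
Racah Σ t=0..2: t=0:+1/92897280 t=1:−1/21772800 t=2:+1/49766400 = -1/66355200
⇒ 3j(7 7 6; 3 -5 2)² = 63/8398, sgn -1
4πI² = N·(3j₀)²·(3jₘ)² = 2362500/14919047
I = -1·√(0.158355/4π) = -0.11225623

-0.112256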